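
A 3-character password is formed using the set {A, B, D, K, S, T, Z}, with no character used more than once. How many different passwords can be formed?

210

Choose and order 3 of the 7 symbols: the first character has 7 options, the next 6, then 5.
That product is 7 × 6 × 5 = 210.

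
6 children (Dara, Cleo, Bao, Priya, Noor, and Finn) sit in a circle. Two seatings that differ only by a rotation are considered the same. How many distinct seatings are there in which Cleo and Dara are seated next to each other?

48

Treat {Cleo, Dara} as one unit (2 internal orders) and seat the resulting 5 units around the table: (4)! circular arrangements.
So 2 × (4)! = 2 × 24 = 48.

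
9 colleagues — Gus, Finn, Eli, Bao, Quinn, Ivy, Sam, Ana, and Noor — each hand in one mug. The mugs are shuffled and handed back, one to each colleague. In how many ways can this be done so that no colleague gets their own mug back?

133496

This is the derangement count D_9: permutations of 9 items with no fixed point.
By inclusion–exclusion this is Σ_{j=0}^{9} (−1)^j C(9,j)·(9−j)!.
Computing: 362880 − 362880 + 181440 − 60480 + 15120 − 3024 + 504 − 72 + 9 − 1 = 133496.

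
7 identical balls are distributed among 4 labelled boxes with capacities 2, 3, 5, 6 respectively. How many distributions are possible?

Ignoring the caps, the number of non-negative solutions to x_1+…+x_4 = 7 is C(10,3) = 120.
Subtract solutions that violate a single cap (substitute x_i' = x_i − (cap_i+1)): x_1 ≥ 3 gives C(7,3) = 35; x_2 ≥ 4 gives C(6,3) = 20; x_3 ≥ 6 gives C(4,3) = 4; x_4 ≥ 7 gives C(3,3) = 1. Together 60.
Add back pairs where two caps are both exceeded: 1 + 0 + 0 + 0 + 0 + 0 = 1.
By inclusion–exclusion the count is 120 − 60 + 1 = 61.

61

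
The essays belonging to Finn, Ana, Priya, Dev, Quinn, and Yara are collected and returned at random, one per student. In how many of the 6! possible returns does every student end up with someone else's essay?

265

Let Aᵢ be the assignments in which student i gets their own essay. We want the size of the complement of A₁∪…∪A_6.
By inclusion–exclusion this is Σ_{j=0}^{6} (−1)^j C(6,j)·(6−j)!.
Computing: 720 − 720 + 360 − 120 + 30 − 6 + 1 = 265.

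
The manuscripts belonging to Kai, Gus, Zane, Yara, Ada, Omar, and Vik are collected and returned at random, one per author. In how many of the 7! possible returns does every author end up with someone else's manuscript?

1854

This is the derangement count D_7: permutations of 7 items with no fixed point.
By inclusion–exclusion this is Σ_{j=0}^{7} (−1)^j C(7,j)·(7−j)!.
Computing: 5040 − 5040 + 2520 − 840 + 210 − 42 + 7 − 1 = 1854.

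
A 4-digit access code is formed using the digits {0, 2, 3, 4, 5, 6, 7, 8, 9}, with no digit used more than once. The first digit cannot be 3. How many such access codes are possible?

2688

The first digit has 9−1 = 8 choices (anything except 3).
The remaining 3 digits are filled from the other 8 symbols without repetition: 8 × 7 × 6 = 336.
Total: 8 × 336 = 2688.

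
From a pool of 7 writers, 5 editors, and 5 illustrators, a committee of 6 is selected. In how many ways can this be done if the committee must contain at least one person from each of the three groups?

Unrestricted: C(17,6) = 12376 ways to pick any 6 of the 17.
Subtract selections that omit an entire group: no writers → C(10,6) = 210; no editors → C(12,6) = 924; no illustrators → C(12,6) = 924.
Add back selections omitting two groups (i.e. drawn from a single group): C(7,6) + C(5,6) + C(5,6) = 7.
By inclusion–exclusion: 12376 − 2058 + 7 = 10325.

10325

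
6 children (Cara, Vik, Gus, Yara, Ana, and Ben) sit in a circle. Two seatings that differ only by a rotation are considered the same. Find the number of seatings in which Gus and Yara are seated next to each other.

48

Glue Gus and Yara into a block (2 internal orders). Seating 5 units around a circle gives (4)! arrangements.
So 2 × (4)! = 2 × 24 = 48.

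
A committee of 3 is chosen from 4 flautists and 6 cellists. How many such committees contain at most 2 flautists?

116

Split by how many flautists are chosen (0 through 2).
Sum: C(4,0)·C(6,3) + C(4,1)·C(6,2) + C(4,2)·C(6,1) = 20 + 60 + 36 = 116.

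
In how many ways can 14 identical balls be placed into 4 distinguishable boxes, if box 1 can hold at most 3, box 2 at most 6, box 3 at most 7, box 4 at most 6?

121

By stars and bars, unrestricted non-negative solutions to x_1+…+x_4 = 14 number C(14+3,3) = 680.
Subtract solutions that violate a single cap (substitute x_i' = x_i − (cap_i+1)): x_1 ≥ 4 gives C(13,3) = 286; x_2 ≥ 7 gives C(10,3) = 120; x_3 ≥ 8 gives C(9,3) = 84; x_4 ≥ 7 gives C(10,3) = 120. Together 610.
Add back pairs where two caps are both exceeded: 20 + 10 + 20 + 0 + 1 + 0 = 51.
By inclusion–exclusion the count is 680 − 610 + 51 = 121.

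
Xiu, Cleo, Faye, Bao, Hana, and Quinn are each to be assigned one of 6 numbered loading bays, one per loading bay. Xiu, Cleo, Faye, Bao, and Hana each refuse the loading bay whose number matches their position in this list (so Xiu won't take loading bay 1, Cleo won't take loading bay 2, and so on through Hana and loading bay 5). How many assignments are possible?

Let Aᵢ (for 1 ≤ i ≤ 5) be the placements that put person i in their forbidden loading bay. Any j of these fix j positions, leaving (6−j)! ways to fill the rest, and there are C(5,j) ways to pick which j.
By inclusion–exclusion, the number of valid placements is Σ_{j=0}^{5} (−1)^j C(5,j)·(6−j)!.
Computing: 720 − 600 + 240 − 60 + 10 − 1 = 309.

309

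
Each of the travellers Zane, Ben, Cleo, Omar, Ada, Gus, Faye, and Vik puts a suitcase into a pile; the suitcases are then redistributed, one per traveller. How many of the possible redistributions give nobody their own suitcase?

Count assignments avoiding every fixed point. For any j of the 8 travellers fixed to their own suitcase, the other 8−j can be arranged in (8−j)! ways.
By inclusion–exclusion this is Σ_{j=0}^{8} (−1)^j C(8,j)·(8−j)!.
Computing: 40320 − 40320 + 20160 − 6720 + 1680 − 336 + 56 − 8 + 1 = 14833.

14833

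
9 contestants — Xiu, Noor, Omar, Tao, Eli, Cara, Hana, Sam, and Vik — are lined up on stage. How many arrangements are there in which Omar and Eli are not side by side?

282240

Of the 9! = 362880 arrangements, those with Omar and Eli adjacent number 2 × 8! = 80640 (treat the pair as a block with 2 internal orders).
So 362880 − 80640 = 282240 arrangements keep them apart.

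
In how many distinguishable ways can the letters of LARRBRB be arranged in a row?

Letter multiplicities in LARRBRB: A×1, B×2, L×1, R×3.
So there are 7! / (3!·2!) = 420 distinguishable arrangements.

420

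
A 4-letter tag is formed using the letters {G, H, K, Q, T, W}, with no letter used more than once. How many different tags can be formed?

Choose and order 4 of the 6 symbols: the first letter has 6 options, the next 5, then 4, 3.
That product is 6 × 5 × 4 × 3 = 360.

360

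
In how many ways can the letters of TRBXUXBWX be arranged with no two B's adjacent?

Total arrangements of TRBXUXBWX: 9!/(3!·2!) = 30240.
If the two B's are adjacent, glue them into one block, leaving 8 items to arrange: (8)!/(3!) = 6720 ways.
Hence 30240 − 6720 = 23520.

23520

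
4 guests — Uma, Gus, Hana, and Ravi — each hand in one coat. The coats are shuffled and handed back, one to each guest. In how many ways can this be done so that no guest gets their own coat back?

Let Aᵢ be the assignments in which guest i gets their own coat. We want the size of the complement of A₁∪…∪A_4.
By inclusion–exclusion this is Σ_{j=0}^{4} (−1)^j C(4,j)·(4−j)!.
Computing: 24 − 24 + 12 − 4 + 1 = 9.

9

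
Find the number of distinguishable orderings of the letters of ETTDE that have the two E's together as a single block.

12

Treat the 2 copies of E as a single block. The multiset to arrange is then {EE, D, T, T}, 4 items in all.
That gives (4)!/(2!) = 12 arrangements.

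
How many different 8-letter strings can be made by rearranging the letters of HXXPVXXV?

HXXPVXXV has 8 letters with V appearing twice and X appearing 4 times.
The number of distinct arrangements is 8!/(4!·2!) = 40320/48 = 840.

840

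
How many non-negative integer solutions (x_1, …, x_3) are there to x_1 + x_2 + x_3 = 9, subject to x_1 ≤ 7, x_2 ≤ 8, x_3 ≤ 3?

Ignoring the caps, the number of non-negative solutions to x_1+…+x_3 = 9 is C(11,2) = 55.
Subtract solutions that violate a single cap (substitute x_i' = x_i − (cap_i+1)): x_1 ≥ 8 gives C(3,2) = 3; x_2 ≥ 9 gives C(2,2) = 1; x_3 ≥ 4 gives C(7,2) = 21. Together 25.
No two caps can be exceeded simultaneously, so the pair terms are all 0.
By inclusion–exclusion the count is 55 − 25 + 0 = 30.

30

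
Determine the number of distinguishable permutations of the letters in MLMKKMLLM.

Letter multiplicities in MLMKKMLLM: K×2, L×3, M×4.
So there are 9! / (4!·3!·2!) = 1260 distinguishable arrangements.

1260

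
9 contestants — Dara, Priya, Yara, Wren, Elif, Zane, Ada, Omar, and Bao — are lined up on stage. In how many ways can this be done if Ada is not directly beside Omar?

Of the 9! = 362880 arrangements, those with Ada and Omar adjacent number 2 × 8! = 80640 (treat the pair as a block with 2 internal orders).
Complementary counting: 362880 − 80640 = 282240.

282240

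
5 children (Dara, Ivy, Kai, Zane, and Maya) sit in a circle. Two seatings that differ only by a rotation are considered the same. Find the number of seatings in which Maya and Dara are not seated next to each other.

All circular seatings of 5 people number (4)! = 24.
Those with Maya next to Dara: fuse the pair into one unit and seat 4 units around a circle — 2·(3)! = 12.
Subtracting, 24 − 12 = 12.

12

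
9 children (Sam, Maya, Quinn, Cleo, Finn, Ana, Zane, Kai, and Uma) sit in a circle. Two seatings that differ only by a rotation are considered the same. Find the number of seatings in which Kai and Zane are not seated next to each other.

30240

All circular seatings of 9 people number (8)! = 40320.
Seatings with Kai beside Zane: treat them as a block with 2 internal orders, giving 2 × (7)! = 10080.
Subtracting, 40320 − 10080 = 30240.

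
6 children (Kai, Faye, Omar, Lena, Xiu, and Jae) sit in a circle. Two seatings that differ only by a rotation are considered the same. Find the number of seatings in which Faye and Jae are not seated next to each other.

All circular seatings of 6 people number (5)! = 120.
Seatings with Faye beside Jae: treat them as a block with 2 internal orders, giving 2 × (4)! = 48.
Subtracting, 120 − 48 = 72.

72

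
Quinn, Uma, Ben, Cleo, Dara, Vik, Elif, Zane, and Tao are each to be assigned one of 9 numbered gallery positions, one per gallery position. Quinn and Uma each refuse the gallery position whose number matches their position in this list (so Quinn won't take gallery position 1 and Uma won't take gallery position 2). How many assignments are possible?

287280

Let Aᵢ (for i ∈ {1, 2}) be the placements that put person i in their forbidden gallery position. Any j of these fix j positions, leaving (9−j)! ways to fill the rest, and there are C(2,j) ways to pick which j.
By inclusion–exclusion, the number of valid placements is Σ_{j=0}^{2} (−1)^j C(2,j)·(9−j)!.
Computing: 362880 − 80640 + 5040 = 287280.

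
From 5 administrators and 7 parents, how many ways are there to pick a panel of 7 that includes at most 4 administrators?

Split by how many administrators are chosen (0 through 4).
Sum: C(5,0)·C(7,7) + C(5,1)·C(7,6) + C(5,2)·C(7,5) + C(5,3)·C(7,4) + C(5,4)·C(7,3) = 1 + 35 + 210 + 350 + 175 = 771.

771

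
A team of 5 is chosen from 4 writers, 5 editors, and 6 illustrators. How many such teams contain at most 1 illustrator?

Split by how many illustrators are chosen (0 through 1).
Sum: C(6,0)·C(9,5) + C(6,1)·C(9,4) = 126 + 756 = 882.

882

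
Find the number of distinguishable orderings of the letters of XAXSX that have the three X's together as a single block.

Treat the 3 copies of X as a single block. The multiset to arrange is then {XXX, A, S}, 3 items in all.
All 3 items are distinct, so there are (3)! = 6 arrangements.

6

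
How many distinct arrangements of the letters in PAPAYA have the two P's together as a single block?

Treat the 2 copies of P as a single block. The multiset to arrange is then {PP, A, A, A, Y}, 5 items in all.
That gives (5)!/(3!) = 20 arrangements.

20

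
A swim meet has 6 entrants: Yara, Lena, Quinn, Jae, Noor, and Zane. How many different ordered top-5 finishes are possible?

720

There are 6 choices for 1st place, 5 for 2nd, and so on down to 2 for position 5.
That gives 6 × 5 × 4 × 3 × 2 = 720.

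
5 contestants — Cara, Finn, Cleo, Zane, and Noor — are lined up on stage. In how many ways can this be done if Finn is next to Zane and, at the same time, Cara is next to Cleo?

24

Treat {Finn,Zane} as one block (2 orders) and {Cara,Cleo} as another (2 orders).
That leaves 3 units to arrange: 2 × 2 × 3! = 4 × 6 = 24.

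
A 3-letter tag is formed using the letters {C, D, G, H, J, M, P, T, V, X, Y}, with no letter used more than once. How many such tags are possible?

Choose and order 3 of the 11 symbols: the first letter has 11 options, the next 10, then 9.
That product is 11 × 10 × 9 = 990.

990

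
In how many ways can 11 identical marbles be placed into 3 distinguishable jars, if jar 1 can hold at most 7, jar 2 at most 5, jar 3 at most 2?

By stars and bars, unrestricted non-negative solutions to x_1+…+x_3 = 11 number C(11+2,2) = 78.
Subtract solutions that violate a single cap (substitute x_i' = x_i − (cap_i+1)): x_1 ≥ 8 gives C(5,2) = 10; x_2 ≥ 6 gives C(7,2) = 21; x_3 ≥ 3 gives C(10,2) = 45. Together 76.
Add back pairs where two caps are both exceeded: 0 + 1 + 6 = 7.
By inclusion–exclusion the count is 78 − 76 + 7 = 9.

9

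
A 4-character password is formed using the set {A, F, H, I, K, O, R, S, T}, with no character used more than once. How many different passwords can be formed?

3024

This is a permutation of 4 out of 9: P(9,4) = 9!/5!.
9 × 8 × 7 × 6 = 3024.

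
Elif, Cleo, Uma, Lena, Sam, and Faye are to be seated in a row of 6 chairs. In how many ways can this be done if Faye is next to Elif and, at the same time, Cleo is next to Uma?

96

Treat {Faye,Elif} as one block (2 orders) and {Cleo,Uma} as another (2 orders).
That leaves 4 units to arrange: 2 × 2 × 4! = 4 × 24 = 96.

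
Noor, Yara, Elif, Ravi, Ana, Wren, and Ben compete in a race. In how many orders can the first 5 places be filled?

There are 7 choices for 1st place, 6 for 2nd, and so on down to 3 for position 5.
That gives 7 × 6 × 5 × 4 × 3 = 2520.

2520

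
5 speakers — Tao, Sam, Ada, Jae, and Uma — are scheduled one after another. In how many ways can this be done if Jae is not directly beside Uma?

There are 5! = 120 arrangements in all. If Jae and Uma are adjacent, merging them into one block gives 2·(4)! = 48 arrangements.
Complementary counting: 120 − 48 = 72.

72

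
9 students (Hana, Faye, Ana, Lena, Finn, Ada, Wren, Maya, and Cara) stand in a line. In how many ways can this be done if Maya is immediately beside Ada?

Glue Maya and Ada into one block (2 internal orders), leaving 8 units to arrange in a row.
So the count is 2·(8)! = 80640.

80640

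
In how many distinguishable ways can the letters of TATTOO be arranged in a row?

The 6 letters of TATTOO have repeats: O appearing twice and T appearing 3 times.
The number of distinct arrangements is 6!/(3!·2!) = 720/12 = 60.

60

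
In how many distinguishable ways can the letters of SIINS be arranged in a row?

The 5 letters of SIINS have repeats: I appearing twice and S appearing twice.
So there are 5! / (2!·2!) = 30 distinguishable arrangements.

30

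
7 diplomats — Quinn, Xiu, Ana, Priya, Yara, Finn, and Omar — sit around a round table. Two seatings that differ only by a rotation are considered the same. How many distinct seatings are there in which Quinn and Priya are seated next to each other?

Glue Quinn and Priya into a block (2 internal orders). Seating 6 units around a circle gives (5)! arrangements.
So 2 × (5)! = 2 × 120 = 240.

240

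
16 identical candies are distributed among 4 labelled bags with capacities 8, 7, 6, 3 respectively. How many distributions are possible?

125

Ignoring the caps, the number of non-negative solutions to x_1+…+x_4 = 16 is C(19,3) = 969.
Subtract solutions that violate a single cap (substitute x_i' = x_i − (cap_i+1)): x_1 ≥ 9 gives C(10,3) = 120; x_2 ≥ 8 gives C(11,3) = 165; x_3 ≥ 7 gives C(12,3) = 220; x_4 ≥ 4 gives C(15,3) = 455. Together 960.
Add back pairs where two caps are both exceeded: 0 + 1 + 20 + 4 + 35 + 56 = 116.
By inclusion–exclusion the count is 969 − 960 + 116 = 125.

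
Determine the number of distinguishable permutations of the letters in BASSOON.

1260

Letter multiplicities in BASSOON: A×1, B×1, N×1, O×2, S×2.
The number of distinct arrangements is 7!/(2!·2!) = 5040/4 = 1260.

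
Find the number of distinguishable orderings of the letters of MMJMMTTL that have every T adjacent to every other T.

210

Treat the 2 copies of T as a single block. The multiset to arrange is then {TT, J, L, M, M, M, M}, 7 items in all.
That gives (7)!/(4!) = 210 arrangements.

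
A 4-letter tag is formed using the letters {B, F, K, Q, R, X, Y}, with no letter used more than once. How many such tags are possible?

This is a permutation of 4 out of 7: P(7,4) = 7!/3!.
That product is 7 × 6 × 5 × 4 = 840.

840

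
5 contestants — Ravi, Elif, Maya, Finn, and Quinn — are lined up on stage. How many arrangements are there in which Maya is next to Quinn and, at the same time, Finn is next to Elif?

24

Treat {Maya,Quinn} as one block (2 orders) and {Finn,Elif} as another (2 orders).
That leaves 3 units to arrange: 2 × 2 × 3! = 4 × 6 = 24.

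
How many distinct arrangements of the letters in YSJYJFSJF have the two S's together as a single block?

Treat the 2 copies of S as a single block. The multiset to arrange is then {SS, F, F, J, J, J, Y, Y}, 8 items in all.
That gives (8)!/(3!·2!·2!) = 1680 arrangements.

1680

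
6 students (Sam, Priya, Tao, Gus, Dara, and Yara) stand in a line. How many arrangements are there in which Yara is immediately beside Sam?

240

Treat {Yara, Sam} as a single unit. There are 5 units to order, and the pair itself can be ordered 2 ways.
That gives 2 × 5! = 2 × 120 = 240.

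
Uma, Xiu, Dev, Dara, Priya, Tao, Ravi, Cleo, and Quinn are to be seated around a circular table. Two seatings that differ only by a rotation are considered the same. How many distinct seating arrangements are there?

40320

Around a circle, 9 distinct people have 9!/9 = (8)! = 40320 rotationally distinct seatings.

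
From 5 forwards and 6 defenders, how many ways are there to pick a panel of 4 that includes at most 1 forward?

Split by how many forwards are chosen (0 through 1).
Sum: C(5,0)·C(6,4) + C(5,1)·C(6,3) = 15 + 100 = 115.

115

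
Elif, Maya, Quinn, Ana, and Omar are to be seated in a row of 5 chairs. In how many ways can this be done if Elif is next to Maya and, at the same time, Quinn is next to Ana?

Treat {Elif,Maya} as one block (2 orders) and {Quinn,Ana} as another (2 orders).
That leaves 3 units to arrange: 2 × 2 × 3! = 4 × 6 = 24.

24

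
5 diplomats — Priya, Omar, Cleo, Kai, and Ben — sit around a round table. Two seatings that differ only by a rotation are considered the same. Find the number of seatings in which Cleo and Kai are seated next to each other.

Glue Cleo and Kai into a block (2 internal orders). Seating 4 units around a circle gives (3)! arrangements.
So 2 × (3)! = 2 × 6 = 12.

12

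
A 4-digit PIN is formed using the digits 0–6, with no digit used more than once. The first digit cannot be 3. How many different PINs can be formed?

The first digit has 7−1 = 6 choices (anything except 3).
The remaining 3 digits are filled from the other 6 symbols without repetition: 6 × 5 × 4 = 120.
Total: 6 × 120 = 720.

720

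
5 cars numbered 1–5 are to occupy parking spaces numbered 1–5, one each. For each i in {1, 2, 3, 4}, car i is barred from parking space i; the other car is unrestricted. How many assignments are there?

Let Aᵢ (for 1 ≤ i ≤ 4) be the placements that put car i in its forbidden parking space. Any j of these fix j positions, leaving (5−j)! ways to fill the rest, and there are C(4,j) ways to pick which j.
By inclusion–exclusion, the number of valid placements is Σ_{j=0}^{4} (−1)^j C(4,j)·(5−j)!.
Computing: 120 − 96 + 36 − 8 + 1 = 53.

53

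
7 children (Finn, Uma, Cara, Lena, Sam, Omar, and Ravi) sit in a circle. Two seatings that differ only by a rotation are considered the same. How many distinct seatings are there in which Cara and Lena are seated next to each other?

Treat {Cara, Lena} as one unit (2 internal orders) and seat the resulting 6 units around the table: (5)! circular arrangements.
So 2 × (5)! = 2 × 120 = 240.

240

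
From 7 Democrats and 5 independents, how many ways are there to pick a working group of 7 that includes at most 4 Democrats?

Split by how many Democrats are chosen (0 through 4).
Sum: C(7,0)·C(5,7) + C(7,1)·C(5,6) + C(7,2)·C(5,5) + C(7,3)·C(5,4) + C(7,4)·C(5,3) = 0 + 0 + 21 + 175 + 350 = 546.

546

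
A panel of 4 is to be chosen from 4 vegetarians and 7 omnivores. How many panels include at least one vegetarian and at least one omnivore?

294

With no constraint there are C(11,4) = 330 possible selections.
Subtract selections that omit an entire group: no vegetarians → C(7,4) = 35; no omnivores → C(4,4) = 1.
Both groups omitted at once is impossible, so 330 − 36 = 294.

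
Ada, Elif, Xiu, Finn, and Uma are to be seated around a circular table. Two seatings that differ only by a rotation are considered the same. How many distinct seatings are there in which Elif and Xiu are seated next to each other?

Glue Elif and Xiu into a block (2 internal orders). Seating 4 units around a circle gives (3)! arrangements.
So 2 × (3)! = 2 × 6 = 12.

12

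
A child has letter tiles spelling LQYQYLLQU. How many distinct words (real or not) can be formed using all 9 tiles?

Letter multiplicities in LQYQYLLQU: L×3, Q×3, U×1, Y×2.
Dividing 9! = 362880 by 3!·3!·2! = 72 for the repeated letters gives 5040.

5040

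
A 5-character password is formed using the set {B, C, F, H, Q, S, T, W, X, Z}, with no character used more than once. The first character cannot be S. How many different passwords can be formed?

27216

The first character has 10−1 = 9 choices (anything except S).
The remaining 4 characters are filled from the other 9 symbols without repetition: 9 × 8 × 7 × 6 = 3024.
Total: 9 × 3024 = 27216.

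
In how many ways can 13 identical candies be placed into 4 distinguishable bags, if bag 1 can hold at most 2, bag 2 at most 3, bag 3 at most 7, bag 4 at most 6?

Ignoring the caps, the number of non-negative solutions to x_1+…+x_4 = 13 is C(16,3) = 560.
Subtract solutions that violate a single cap (substitute x_i' = x_i − (cap_i+1)): x_1 ≥ 3 gives C(13,3) = 286; x_2 ≥ 4 gives C(12,3) = 220; x_3 ≥ 8 gives C(8,3) = 56; x_4 ≥ 7 gives C(9,3) = 84. Together 646.
Add back pairs where two caps are both exceeded: 84 + 10 + 20 + 4 + 10 + 0 = 128.
By inclusion–exclusion the count is 560 − 646 + 128 = 42.

42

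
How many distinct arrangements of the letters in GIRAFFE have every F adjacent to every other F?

720

Treat the 2 copies of F as a single block. The multiset to arrange is then {FF, A, E, G, I, R}, 6 items in all.
All 6 items are distinct, so there are (6)! = 720 arrangements.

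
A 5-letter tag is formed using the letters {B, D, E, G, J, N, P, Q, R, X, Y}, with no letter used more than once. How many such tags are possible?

55440

With no repetition, fill the 5 letters in order: 11 choices, then 10, down to 7.
That product is 11 × 10 × 9 × 8 × 7 = 55440.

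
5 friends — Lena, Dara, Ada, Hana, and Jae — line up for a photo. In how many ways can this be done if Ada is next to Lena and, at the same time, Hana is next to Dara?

Treat {Ada,Lena} as one block (2 orders) and {Hana,Dara} as another (2 orders).
That leaves 3 units to arrange: 2 × 2 × 3! = 4 × 6 = 24.

24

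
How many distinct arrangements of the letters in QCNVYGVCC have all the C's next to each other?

Treat the 3 copies of C as a single block. The multiset to arrange is then {CCC, G, N, Q, V, V, Y}, 7 items in all.
That gives (7)!/(2!) = 2520 arrangements.

2520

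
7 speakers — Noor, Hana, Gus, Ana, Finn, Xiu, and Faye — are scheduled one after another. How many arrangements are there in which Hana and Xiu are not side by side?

3600

Of the 7! = 5040 arrangements, those with Hana and Xiu adjacent number 2 × 6! = 1440 (treat the pair as a block with 2 internal orders).
So 5040 − 1440 = 3600 arrangements keep them apart.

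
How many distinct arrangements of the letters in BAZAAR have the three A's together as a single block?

Treat the 3 copies of A as a single block. The multiset to arrange is then {AAA, B, R, Z}, 4 items in all.
All 4 items are distinct, so there are (4)! = 24 arrangements.

24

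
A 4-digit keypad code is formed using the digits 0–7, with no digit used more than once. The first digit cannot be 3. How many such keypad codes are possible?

The first digit has 8−1 = 7 choices (anything except 3).
The remaining 3 digits are filled from the other 7 symbols without repetition: 7 × 6 × 5 = 210.
Total: 7 × 210 = 1470.

1470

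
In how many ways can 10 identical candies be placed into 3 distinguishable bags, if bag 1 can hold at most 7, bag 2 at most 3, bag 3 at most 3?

Without the upper bounds there are C(12,2) = 66 ways to split 10 among 3 bags.
Subtract solutions that violate a single cap (substitute x_i' = x_i − (cap_i+1)): x_1 ≥ 8 gives C(4,2) = 6; x_2 ≥ 4 gives C(8,2) = 28; x_3 ≥ 4 gives C(8,2) = 28. Together 62.
Add back pairs where two caps are both exceeded: 0 + 0 + 6 = 6.
By inclusion–exclusion the count is 66 − 62 + 6 = 10.

10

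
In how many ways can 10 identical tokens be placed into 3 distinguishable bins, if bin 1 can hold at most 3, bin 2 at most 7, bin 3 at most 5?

18

Without the upper bounds there are C(12,2) = 66 ways to split 10 among 3 bins.
Subtract solutions that violate a single cap (substitute x_i' = x_i − (cap_i+1)): x_1 ≥ 4 gives C(8,2) = 28; x_2 ≥ 8 gives C(4,2) = 6; x_3 ≥ 6 gives C(6,2) = 15. Together 49.
Add back pairs where two caps are both exceeded: 0 + 1 + 0 = 1.
By inclusion–exclusion the count is 66 − 49 + 1 = 18.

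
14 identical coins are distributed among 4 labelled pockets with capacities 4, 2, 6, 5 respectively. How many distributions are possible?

19

By stars and bars, unrestricted non-negative solutions to x_1+…+x_4 = 14 number C(14+3,3) = 680.
Subtract solutions that violate a single cap (substitute x_i' = x_i − (cap_i+1)): x_1 ≥ 5 gives C(12,3) = 220; x_2 ≥ 3 gives C(14,3) = 364; x_3 ≥ 7 gives C(10,3) = 120; x_4 ≥ 6 gives C(11,3) = 165. Together 869.
Add back pairs where two caps are both exceeded: 84 + 10 + 20 + 35 + 56 + 4 = 209.
Subtract triples: 0 + 1 + 0 + 0 = 1.
By inclusion–exclusion the count is 680 − 869 + 209 − 1 = 19.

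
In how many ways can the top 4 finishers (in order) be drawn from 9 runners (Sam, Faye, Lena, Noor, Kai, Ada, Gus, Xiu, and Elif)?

3024

This is an ordered selection of 4 from 9: P(9,4).
That gives 9 × 8 × 7 × 6 = 3024.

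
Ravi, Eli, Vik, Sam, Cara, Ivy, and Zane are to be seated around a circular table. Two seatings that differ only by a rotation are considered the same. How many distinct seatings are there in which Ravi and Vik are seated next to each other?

240

Glue Ravi and Vik into a block (2 internal orders). Seating 6 units around a circle gives (5)! arrangements.
So 2 × (5)! = 2 × 120 = 240.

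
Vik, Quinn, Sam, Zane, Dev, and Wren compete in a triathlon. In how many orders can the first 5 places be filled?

This is an ordered selection of 5 from 6: P(6,5).
That gives 6 × 5 × 4 × 3 × 2 = 720.

720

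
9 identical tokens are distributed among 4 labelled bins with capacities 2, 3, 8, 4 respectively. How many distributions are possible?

By stars and bars, unrestricted non-negative solutions to x_1+…+x_4 = 9 number C(9+3,3) = 220.
Subtract solutions that violate a single cap (substitute x_i' = x_i − (cap_i+1)): x_1 ≥ 3 gives C(9,3) = 84; x_2 ≥ 4 gives C(8,3) = 56; x_3 ≥ 9 gives C(3,3) = 1; x_4 ≥ 5 gives C(7,3) = 35. Together 176.
Add back pairs where two caps are both exceeded: 10 + 0 + 4 + 0 + 1 + 0 = 15.
By inclusion–exclusion the count is 220 − 176 + 15 = 59.

59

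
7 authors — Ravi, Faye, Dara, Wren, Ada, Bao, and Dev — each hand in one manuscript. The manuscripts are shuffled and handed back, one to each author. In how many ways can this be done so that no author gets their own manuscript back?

1854

Count assignments avoiding every fixed point. For any j of the 7 authors fixed to their own manuscript, the other 7−j can be arranged in (7−j)! ways.
By inclusion–exclusion this is Σ_{j=0}^{7} (−1)^j C(7,j)·(7−j)!.
Computing: 5040 − 5040 + 2520 − 840 + 210 − 42 + 7 − 1 = 1854.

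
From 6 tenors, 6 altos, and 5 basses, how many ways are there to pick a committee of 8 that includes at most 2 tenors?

9075

Split by how many tenors are chosen (0 through 2).
Sum: C(6,0)·C(11,8) + C(6,1)·C(11,7) + C(6,2)·C(11,6) = 165 + 1980 + 6930 = 9075.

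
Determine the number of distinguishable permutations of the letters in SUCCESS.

420

The 7 letters of SUCCESS have repeats: C appearing twice and S appearing 3 times.
So there are 7! / (3!·2!) = 420 distinguishable arrangements.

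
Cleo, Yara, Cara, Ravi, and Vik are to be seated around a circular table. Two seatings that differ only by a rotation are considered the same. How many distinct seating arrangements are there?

24

Seat Cleo anywhere (absorbing the rotational symmetry), then permute the other 4: (4)! = 24.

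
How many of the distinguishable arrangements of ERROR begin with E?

4

Fix E in the first position and arrange the remaining 4 letters.
Those 4 letters have R appearing 3 times, giving (4)!/(3!) = 4.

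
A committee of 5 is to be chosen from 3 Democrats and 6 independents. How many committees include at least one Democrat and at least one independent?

With no constraint there are C(9,5) = 126 possible selections.
Selections missing a whole group: no Democrats → C(6,5) = 6; no independents → C(3,5) = 0.
Both groups omitted at once is impossible, so 126 − 6 = 120.

120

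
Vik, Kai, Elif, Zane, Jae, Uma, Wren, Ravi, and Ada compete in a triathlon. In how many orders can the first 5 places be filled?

This is an ordered selection of 5 from 9: P(9,5).
That gives 9 × 8 × 7 × 6 × 5 = 15120.

15120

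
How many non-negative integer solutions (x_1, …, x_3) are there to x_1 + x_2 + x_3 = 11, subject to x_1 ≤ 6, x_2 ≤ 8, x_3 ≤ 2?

Without the upper bounds there are C(13,2) = 78 ways to split 11 among 3 variables.
Subtract solutions that violate a single cap (substitute x_i' = x_i − (cap_i+1)): x_1 ≥ 7 gives C(6,2) = 15; x_2 ≥ 9 gives C(4,2) = 6; x_3 ≥ 3 gives C(10,2) = 45. Together 66.
Add back pairs where two caps are both exceeded: 0 + 3 + 0 = 3.
By inclusion–exclusion the count is 78 − 66 + 3 = 15.

15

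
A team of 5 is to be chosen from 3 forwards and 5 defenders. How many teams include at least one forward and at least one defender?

Total 5-person selections from all 8: C(8,5) = 56.
Selections missing a whole group: no forwards → C(5,5) = 1; no defenders → C(3,5) = 0.
Both groups omitted at once is impossible, so 56 − 1 = 55.

55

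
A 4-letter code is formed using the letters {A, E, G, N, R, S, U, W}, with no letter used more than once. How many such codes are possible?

1680

With no repetition, fill the 4 letters in order: 8 choices, then 7, down to 5.
That product is 8 × 7 × 6 × 5 = 1680.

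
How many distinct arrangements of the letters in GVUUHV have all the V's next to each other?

60

Treat the 2 copies of V as a single block. The multiset to arrange is then {VV, G, H, U, U}, 5 items in all.
That gives (5)!/(2!) = 60 arrangements.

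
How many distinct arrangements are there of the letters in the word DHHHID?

60

Letter multiplicities in DHHHID: D×2, H×3, I×1.
Dividing 6! = 720 by 3!·2! = 12 for the repeated letters gives 60.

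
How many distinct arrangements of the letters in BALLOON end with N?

180

Fix N in the last position and arrange the remaining 6 letters.
Those 6 letters have L appearing twice and O appearing twice, giving (6)!/(2!·2!) = 180.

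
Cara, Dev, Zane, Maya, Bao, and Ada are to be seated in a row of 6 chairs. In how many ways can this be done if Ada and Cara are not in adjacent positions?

480

Of the 6! = 720 arrangements, those with Ada and Cara adjacent number 2 × 5! = 240 (treat the pair as a block with 2 internal orders).
So 720 − 240 = 480 arrangements keep them apart.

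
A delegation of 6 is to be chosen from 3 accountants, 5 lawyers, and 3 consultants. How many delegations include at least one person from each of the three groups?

405

Total 6-person selections from all 11: C(11,6) = 462.
Subtract selections that omit an entire group: no accountants → C(8,6) = 28; no lawyers → C(6,6) = 1; no consultants → C(8,6) = 28.
Add back selections omitting two groups (i.e. drawn from a single group): C(3,6) + C(5,6) + C(3,6) = 0.
By inclusion–exclusion: 462 − 57 + 0 = 405.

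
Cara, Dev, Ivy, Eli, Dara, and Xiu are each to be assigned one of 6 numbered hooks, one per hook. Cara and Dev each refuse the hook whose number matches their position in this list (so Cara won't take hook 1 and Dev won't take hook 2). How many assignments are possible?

504

Let Aᵢ (for i ∈ {1, 2}) be the placements that put person i in their forbidden hook. Any j of these fix j positions, leaving (6−j)! ways to fill the rest, and there are C(2,j) ways to pick which j.
By inclusion–exclusion, the number of valid placements is Σ_{j=0}^{2} (−1)^j C(2,j)·(6−j)!.
Computing: 720 − 240 + 24 = 504.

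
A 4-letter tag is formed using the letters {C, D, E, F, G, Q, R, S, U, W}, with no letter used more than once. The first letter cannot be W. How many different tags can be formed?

The first letter has 10−1 = 9 choices (anything except W).
The remaining 3 letters are filled from the other 9 symbols without repetition: 9 × 8 × 7 = 504.
Total: 9 × 504 = 4536.

4536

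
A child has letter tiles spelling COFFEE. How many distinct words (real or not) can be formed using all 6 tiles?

180

The 6 letters of COFFEE have repeats: E appearing twice and F appearing twice.
Dividing 6! = 720 by 2!·2! = 4 for the repeated letters gives 180.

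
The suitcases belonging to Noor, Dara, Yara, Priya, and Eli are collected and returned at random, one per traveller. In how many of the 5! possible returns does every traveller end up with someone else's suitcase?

Let Aᵢ be the assignments in which traveller i gets their own suitcase. We want the size of the complement of A₁∪…∪A_5.
By inclusion–exclusion this is Σ_{j=0}^{5} (−1)^j C(5,j)·(5−j)!.
Computing: 120 − 120 + 60 − 20 + 5 − 1 = 44.

44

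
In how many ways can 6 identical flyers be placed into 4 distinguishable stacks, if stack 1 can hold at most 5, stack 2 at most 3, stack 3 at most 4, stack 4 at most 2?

49

Without the upper bounds there are C(9,3) = 84 ways to split 6 among 4 stacks.
Subtract solutions that violate a single cap (substitute x_i' = x_i − (cap_i+1)): x_1 ≥ 6 gives C(3,3) = 1; x_2 ≥ 4 gives C(5,3) = 10; x_3 ≥ 5 gives C(4,3) = 4; x_4 ≥ 3 gives C(6,3) = 20. Together 35.
No two caps can be exceeded simultaneously, so the pair terms are all 0.
By inclusion–exclusion the count is 84 − 35 + 0 = 49.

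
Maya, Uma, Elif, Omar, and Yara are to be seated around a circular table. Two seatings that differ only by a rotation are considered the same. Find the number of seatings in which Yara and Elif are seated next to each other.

12

Glue Yara and Elif into a block (2 internal orders). Seating 4 units around a circle gives (3)! arrangements.
So 2 × (3)! = 2 × 6 = 12.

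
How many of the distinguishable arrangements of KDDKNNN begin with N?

Fix N in the first position and arrange the remaining 6 letters.
Those 6 letters have D appearing twice, K appearing twice, and N appearing twice, giving (6)!/(2!·2!·2!) = 90.

90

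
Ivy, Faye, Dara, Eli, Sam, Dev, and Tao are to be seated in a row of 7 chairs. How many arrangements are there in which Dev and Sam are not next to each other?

3600

There are 7! = 5040 arrangements in all. If Dev and Sam are adjacent, merging them into one block gives 2·(6)! = 1440 arrangements.
Complementary counting: 5040 − 1440 = 3600.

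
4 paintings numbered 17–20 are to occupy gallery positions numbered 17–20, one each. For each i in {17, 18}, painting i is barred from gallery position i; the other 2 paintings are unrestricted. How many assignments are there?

Let Aᵢ (for i ∈ {17, 18}) be the placements that put painting i in its forbidden gallery position. Any j of these fix j positions, leaving (4−j)! ways to fill the rest, and there are C(2,j) ways to pick which j.
By inclusion–exclusion, the number of valid placements is Σ_{j=0}^{2} (−1)^j C(2,j)·(4−j)!.
Computing: 24 − 12 + 2 = 14.

14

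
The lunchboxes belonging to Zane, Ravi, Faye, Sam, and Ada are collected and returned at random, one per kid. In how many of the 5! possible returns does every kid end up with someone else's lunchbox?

44

Let Aᵢ be the assignments in which kid i gets their own lunchbox. We want the size of the complement of A₁∪…∪A_5.
By inclusion–exclusion this is Σ_{j=0}^{5} (−1)^j C(5,j)·(5−j)!.
Computing: 120 − 120 + 60 − 20 + 5 − 1 = 44.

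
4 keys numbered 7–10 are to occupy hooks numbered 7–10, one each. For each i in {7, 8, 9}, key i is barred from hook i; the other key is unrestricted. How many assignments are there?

Let Aᵢ (for i ∈ {7, 8, 9}) be the placements that put key i in its forbidden hook. Any j of these fix j positions, leaving (4−j)! ways to fill the rest, and there are C(3,j) ways to pick which j.
By inclusion–exclusion, the number of valid placements is Σ_{j=0}^{3} (−1)^j C(3,j)·(4−j)!.
Computing: 24 − 18 + 6 − 1 = 11.

11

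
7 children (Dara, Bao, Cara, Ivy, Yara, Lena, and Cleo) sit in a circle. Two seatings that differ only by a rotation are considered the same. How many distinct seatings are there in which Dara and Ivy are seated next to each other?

240

Treat {Dara, Ivy} as one unit (2 internal orders) and seat the resulting 6 units around the table: (5)! circular arrangements.
So 2 × (5)! = 2 × 120 = 240.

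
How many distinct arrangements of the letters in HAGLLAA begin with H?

60

With the first slot taken by H, it remains to arrange the other 6 letters (AGLLAA).
Those 6 letters have A appearing 3 times and L appearing twice, giving (6)!/(3!·2!) = 60.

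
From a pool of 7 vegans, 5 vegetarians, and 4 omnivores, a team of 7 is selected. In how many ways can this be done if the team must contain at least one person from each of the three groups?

Total 7-person selections from all 16: C(16,7) = 11440.
Selections missing a whole group: no vegans → C(9,7) = 36; no vegetarians → C(11,7) = 330; no omnivores → C(12,7) = 792.
Add back selections omitting two groups (i.e. drawn from a single group): C(7,7) + C(5,7) + C(4,7) = 1.
By inclusion–exclusion: 11440 − 1158 + 1 = 10283.

10283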